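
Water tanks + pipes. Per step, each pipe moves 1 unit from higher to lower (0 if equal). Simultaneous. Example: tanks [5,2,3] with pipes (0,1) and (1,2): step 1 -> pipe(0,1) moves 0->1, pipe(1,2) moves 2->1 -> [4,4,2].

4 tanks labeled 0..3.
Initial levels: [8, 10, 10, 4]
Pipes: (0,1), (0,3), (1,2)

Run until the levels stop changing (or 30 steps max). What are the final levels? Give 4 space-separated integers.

Answer: 7 9 8 8

Derivation:
Step 1: flows [1->0,0->3,1=2] -> levels [8 9 10 5]
Step 2: flows [1->0,0->3,2->1] -> levels [8 9 9 6]
Step 3: flows [1->0,0->3,1=2] -> levels [8 8 9 7]
Step 4: flows [0=1,0->3,2->1] -> levels [7 9 8 8]
Step 5: flows [1->0,3->0,1->2] -> levels [9 7 9 7]
Step 6: flows [0->1,0->3,2->1] -> levels [7 9 8 8]
  -> period-2 cycle: step 6 state = step 4 state; never stabilizes
  -> state at step 30: (30-4) mod 2 = 0, same as step 4 -> [7 9 8 8]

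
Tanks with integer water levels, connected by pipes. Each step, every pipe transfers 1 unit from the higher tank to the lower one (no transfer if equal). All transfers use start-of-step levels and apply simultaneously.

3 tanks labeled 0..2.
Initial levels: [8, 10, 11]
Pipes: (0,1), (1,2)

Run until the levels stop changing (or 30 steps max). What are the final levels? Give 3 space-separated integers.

Step 1: flows [1->0,2->1] -> levels [9 10 10]
Step 2: flows [1->0,1=2] -> levels [10 9 10]
Step 3: flows [0->1,2->1] -> levels [9 11 9]
Step 4: flows [1->0,1->2] -> levels [10 9 10]
  -> period-2 cycle: step 4 state = step 2 state; never stabilizes
  -> state at step 30: (30-2) mod 2 = 0, same as step 2 -> [10 9 10]

Answer: 10 9 10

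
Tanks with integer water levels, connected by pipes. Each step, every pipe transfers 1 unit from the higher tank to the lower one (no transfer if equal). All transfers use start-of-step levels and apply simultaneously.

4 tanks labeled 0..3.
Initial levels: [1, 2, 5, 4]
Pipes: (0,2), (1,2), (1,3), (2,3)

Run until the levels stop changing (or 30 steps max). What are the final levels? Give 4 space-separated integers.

Step 1: flows [2->0,2->1,3->1,2->3] -> levels [2 4 2 4]
Step 2: flows [0=2,1->2,1=3,3->2] -> levels [2 3 4 3]
Step 3: flows [2->0,2->1,1=3,2->3] -> levels [3 4 1 4]
Step 4: flows [0->2,1->2,1=3,3->2] -> levels [2 3 4 3]
  -> period-2 cycle: step 4 state = step 2 state; never stabilizes
  -> state at step 30: (30-2) mod 2 = 0, same as step 2 -> [2 3 4 3]

Answer: 2 3 4 3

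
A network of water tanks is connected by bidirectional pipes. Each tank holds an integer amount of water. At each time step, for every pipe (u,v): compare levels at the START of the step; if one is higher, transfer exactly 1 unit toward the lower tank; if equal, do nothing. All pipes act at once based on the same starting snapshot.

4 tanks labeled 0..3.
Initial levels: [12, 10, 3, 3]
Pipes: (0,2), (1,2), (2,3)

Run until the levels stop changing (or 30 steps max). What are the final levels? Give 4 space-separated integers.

Step 1: flows [0->2,1->2,2=3] -> levels [11 9 5 3]
Step 2: flows [0->2,1->2,2->3] -> levels [10 8 6 4]
Step 3: flows [0->2,1->2,2->3] -> levels [9 7 7 5]
Step 4: flows [0->2,1=2,2->3] -> levels [8 7 7 6]
Step 5: flows [0->2,1=2,2->3] -> levels [7 7 7 7]
Step 6: flows [0=2,1=2,2=3] -> levels [7 7 7 7]
  -> stable (no change)

Answer: 7 7 7 7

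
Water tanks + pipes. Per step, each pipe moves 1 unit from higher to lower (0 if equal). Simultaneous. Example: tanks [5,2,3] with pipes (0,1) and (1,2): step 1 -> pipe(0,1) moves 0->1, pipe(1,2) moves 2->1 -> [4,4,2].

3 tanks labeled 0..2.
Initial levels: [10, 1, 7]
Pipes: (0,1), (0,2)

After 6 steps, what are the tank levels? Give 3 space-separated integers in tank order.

Step 1: flows [0->1,0->2] -> levels [8 2 8]
Step 2: flows [0->1,0=2] -> levels [7 3 8]
Step 3: flows [0->1,2->0] -> levels [7 4 7]
Step 4: flows [0->1,0=2] -> levels [6 5 7]
Step 5: flows [0->1,2->0] -> levels [6 6 6]
Step 6: flows [0=1,0=2] -> levels [6 6 6]

Answer: 6 6 6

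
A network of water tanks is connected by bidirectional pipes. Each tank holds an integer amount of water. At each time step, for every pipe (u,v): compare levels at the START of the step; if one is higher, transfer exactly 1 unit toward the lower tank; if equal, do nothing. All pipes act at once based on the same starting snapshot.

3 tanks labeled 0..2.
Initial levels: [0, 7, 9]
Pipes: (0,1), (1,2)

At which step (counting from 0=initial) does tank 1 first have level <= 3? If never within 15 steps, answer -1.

Step 1: flows [1->0,2->1] -> levels [1 7 8]
Step 2: flows [1->0,2->1] -> levels [2 7 7]
Step 3: flows [1->0,1=2] -> levels [3 6 7]
Step 4: flows [1->0,2->1] -> levels [4 6 6]
Step 5: flows [1->0,1=2] -> levels [5 5 6]
Step 6: flows [0=1,2->1] -> levels [5 6 5]
Step 7: flows [1->0,1->2] -> levels [6 4 6]
Step 8: flows [0->1,2->1] -> levels [5 6 5]
  -> period-2 cycle (repeats step 6); tank 1 never drops to <=3
Tank 1 never reaches <=3 within 15 steps

Answer: -1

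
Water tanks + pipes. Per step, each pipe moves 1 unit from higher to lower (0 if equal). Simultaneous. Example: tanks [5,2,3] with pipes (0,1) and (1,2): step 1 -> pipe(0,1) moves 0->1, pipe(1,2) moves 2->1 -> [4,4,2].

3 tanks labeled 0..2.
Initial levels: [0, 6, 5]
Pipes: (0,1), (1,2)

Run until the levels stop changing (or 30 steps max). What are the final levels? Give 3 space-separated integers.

Answer: 4 3 4

Derivation:
Step 1: flows [1->0,1->2] -> levels [1 4 6]
Step 2: flows [1->0,2->1] -> levels [2 4 5]
Step 3: flows [1->0,2->1] -> levels [3 4 4]
Step 4: flows [1->0,1=2] -> levels [4 3 4]
Step 5: flows [0->1,2->1] -> levels [3 5 3]
Step 6: flows [1->0,1->2] -> levels [4 3 4]
  -> period-2 cycle: step 6 state = step 4 state; never stabilizes
  -> state at step 30: (30-4) mod 2 = 0, same as step 4 -> [4 3 4]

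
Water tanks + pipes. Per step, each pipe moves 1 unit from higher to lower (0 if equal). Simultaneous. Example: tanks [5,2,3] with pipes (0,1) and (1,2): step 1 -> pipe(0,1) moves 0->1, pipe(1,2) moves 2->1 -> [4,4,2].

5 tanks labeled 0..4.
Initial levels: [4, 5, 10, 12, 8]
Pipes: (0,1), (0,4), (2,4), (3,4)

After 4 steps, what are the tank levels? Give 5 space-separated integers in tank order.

Step 1: flows [1->0,4->0,2->4,3->4] -> levels [6 4 9 11 9]
Step 2: flows [0->1,4->0,2=4,3->4] -> levels [6 5 9 10 9]
Step 3: flows [0->1,4->0,2=4,3->4] -> levels [6 6 9 9 9]
Step 4: flows [0=1,4->0,2=4,3=4] -> levels [7 6 9 9 8]

Answer: 7 6 9 9 8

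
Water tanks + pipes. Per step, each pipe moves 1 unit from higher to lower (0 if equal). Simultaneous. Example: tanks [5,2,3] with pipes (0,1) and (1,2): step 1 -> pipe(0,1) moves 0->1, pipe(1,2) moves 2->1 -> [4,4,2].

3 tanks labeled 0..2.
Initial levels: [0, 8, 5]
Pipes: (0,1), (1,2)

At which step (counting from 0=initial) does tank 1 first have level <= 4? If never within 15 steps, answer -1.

Step 1: flows [1->0,1->2] -> levels [1 6 6]
Step 2: flows [1->0,1=2] -> levels [2 5 6]
Step 3: flows [1->0,2->1] -> levels [3 5 5]
Step 4: flows [1->0,1=2] -> levels [4 4 5]
Tank 1 first reaches <=4 at step 4

Answer: 4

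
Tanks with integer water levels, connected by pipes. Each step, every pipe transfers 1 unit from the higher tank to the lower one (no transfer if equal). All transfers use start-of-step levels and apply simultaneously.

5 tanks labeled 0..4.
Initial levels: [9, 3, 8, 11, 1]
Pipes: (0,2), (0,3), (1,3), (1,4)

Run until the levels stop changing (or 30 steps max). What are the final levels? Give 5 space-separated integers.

Step 1: flows [0->2,3->0,3->1,1->4] -> levels [9 3 9 9 2]
Step 2: flows [0=2,0=3,3->1,1->4] -> levels [9 3 9 8 3]
Step 3: flows [0=2,0->3,3->1,1=4] -> levels [8 4 9 8 3]
Step 4: flows [2->0,0=3,3->1,1->4] -> levels [9 4 8 7 4]
Step 5: flows [0->2,0->3,3->1,1=4] -> levels [7 5 9 7 4]
Step 6: flows [2->0,0=3,3->1,1->4] -> levels [8 5 8 6 5]
Step 7: flows [0=2,0->3,3->1,1=4] -> levels [7 6 8 6 5]
Step 8: flows [2->0,0->3,1=3,1->4] -> levels [7 5 7 7 6]
Step 9: flows [0=2,0=3,3->1,4->1] -> levels [7 7 7 6 5]
Step 10: flows [0=2,0->3,1->3,1->4] -> levels [6 5 7 8 6]
Step 11: flows [2->0,3->0,3->1,4->1] -> levels [8 7 6 6 5]
Step 12: flows [0->2,0->3,1->3,1->4] -> levels [6 5 7 8 6]
  -> period-2 cycle: step 12 state = step 10 state; never stabilizes
  -> state at step 30: (30-10) mod 2 = 0, same as step 10 -> [6 5 7 8 6]

Answer: 6 5 7 8 6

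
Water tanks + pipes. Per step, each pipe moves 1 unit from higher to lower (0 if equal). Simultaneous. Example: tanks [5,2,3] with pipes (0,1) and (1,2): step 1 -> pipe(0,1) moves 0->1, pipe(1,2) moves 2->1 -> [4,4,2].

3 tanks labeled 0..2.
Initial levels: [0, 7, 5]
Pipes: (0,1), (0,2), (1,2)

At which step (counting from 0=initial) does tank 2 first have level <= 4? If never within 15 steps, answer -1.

Answer: 2

Derivation:
Step 1: flows [1->0,2->0,1->2] -> levels [2 5 5]
Step 2: flows [1->0,2->0,1=2] -> levels [4 4 4]
Tank 2 first reaches <=4 at step 2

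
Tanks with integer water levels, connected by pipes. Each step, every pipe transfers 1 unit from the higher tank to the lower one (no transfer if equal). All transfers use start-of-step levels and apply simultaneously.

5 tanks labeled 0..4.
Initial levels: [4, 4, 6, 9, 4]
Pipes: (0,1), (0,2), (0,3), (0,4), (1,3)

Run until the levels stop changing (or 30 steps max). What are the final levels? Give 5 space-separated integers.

Step 1: flows [0=1,2->0,3->0,0=4,3->1] -> levels [6 5 5 7 4]
Step 2: flows [0->1,0->2,3->0,0->4,3->1] -> levels [4 7 6 5 5]
Step 3: flows [1->0,2->0,3->0,4->0,1->3] -> levels [8 5 5 5 4]
Step 4: flows [0->1,0->2,0->3,0->4,1=3] -> levels [4 6 6 6 5]
Step 5: flows [1->0,2->0,3->0,4->0,1=3] -> levels [8 5 5 5 4]
  -> period-2 cycle: step 5 state = step 3 state; never stabilizes
  -> state at step 30: (30-3) mod 2 = 1, same as step 4 -> [4 6 6 6 5]

Answer: 4 6 6 6 5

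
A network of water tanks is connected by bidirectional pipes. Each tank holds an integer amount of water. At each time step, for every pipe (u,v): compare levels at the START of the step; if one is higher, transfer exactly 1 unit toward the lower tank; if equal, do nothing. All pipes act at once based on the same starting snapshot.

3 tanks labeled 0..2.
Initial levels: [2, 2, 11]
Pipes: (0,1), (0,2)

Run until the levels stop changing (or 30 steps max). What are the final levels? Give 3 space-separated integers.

Answer: 5 5 5

Derivation:
Step 1: flows [0=1,2->0] -> levels [3 2 10]
Step 2: flows [0->1,2->0] -> levels [3 3 9]
Step 3: flows [0=1,2->0] -> levels [4 3 8]
Step 4: flows [0->1,2->0] -> levels [4 4 7]
Step 5: flows [0=1,2->0] -> levels [5 4 6]
Step 6: flows [0->1,2->0] -> levels [5 5 5]
Step 7: flows [0=1,0=2] -> levels [5 5 5]
  -> stable (no change)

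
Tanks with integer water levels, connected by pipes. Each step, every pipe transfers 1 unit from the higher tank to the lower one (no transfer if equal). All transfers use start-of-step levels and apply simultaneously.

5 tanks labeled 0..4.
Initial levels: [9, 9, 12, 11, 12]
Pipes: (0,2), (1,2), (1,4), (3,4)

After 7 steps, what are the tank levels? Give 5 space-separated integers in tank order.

Step 1: flows [2->0,2->1,4->1,4->3] -> levels [10 11 10 12 10]
Step 2: flows [0=2,1->2,1->4,3->4] -> levels [10 9 11 11 12]
Step 3: flows [2->0,2->1,4->1,4->3] -> levels [11 11 9 12 10]
Step 4: flows [0->2,1->2,1->4,3->4] -> levels [10 9 11 11 12]
  -> period-2 cycle: step 4 state = step 2 state
  -> state at step 7: (7-2) mod 2 = 1, same as step 3 -> [11 11 9 12 10]

Answer: 11 11 9 12 10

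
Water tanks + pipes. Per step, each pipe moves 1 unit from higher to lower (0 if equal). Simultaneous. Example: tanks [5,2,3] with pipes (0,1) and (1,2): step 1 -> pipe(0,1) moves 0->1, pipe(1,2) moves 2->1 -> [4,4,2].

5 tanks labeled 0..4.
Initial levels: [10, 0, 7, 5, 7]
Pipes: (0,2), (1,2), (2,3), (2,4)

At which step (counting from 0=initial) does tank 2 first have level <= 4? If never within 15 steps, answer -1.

Step 1: flows [0->2,2->1,2->3,2=4] -> levels [9 1 6 6 7]
Step 2: flows [0->2,2->1,2=3,4->2] -> levels [8 2 7 6 6]
Step 3: flows [0->2,2->1,2->3,2->4] -> levels [7 3 5 7 7]
Step 4: flows [0->2,2->1,3->2,4->2] -> levels [6 4 7 6 6]
Step 5: flows [2->0,2->1,2->3,2->4] -> levels [7 5 3 7 7]
Tank 2 first reaches <=4 at step 5

Answer: 5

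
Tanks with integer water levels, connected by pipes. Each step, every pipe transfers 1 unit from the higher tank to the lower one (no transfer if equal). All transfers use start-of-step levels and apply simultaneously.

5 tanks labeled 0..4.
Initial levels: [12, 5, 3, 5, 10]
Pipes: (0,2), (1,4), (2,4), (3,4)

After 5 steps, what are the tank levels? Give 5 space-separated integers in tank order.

Step 1: flows [0->2,4->1,4->2,4->3] -> levels [11 6 5 6 7]
Step 2: flows [0->2,4->1,4->2,4->3] -> levels [10 7 7 7 4]
Step 3: flows [0->2,1->4,2->4,3->4] -> levels [9 6 7 6 7]
Step 4: flows [0->2,4->1,2=4,4->3] -> levels [8 7 8 7 5]
Step 5: flows [0=2,1->4,2->4,3->4] -> levels [8 6 7 6 8]

Answer: 8 6 7 6 8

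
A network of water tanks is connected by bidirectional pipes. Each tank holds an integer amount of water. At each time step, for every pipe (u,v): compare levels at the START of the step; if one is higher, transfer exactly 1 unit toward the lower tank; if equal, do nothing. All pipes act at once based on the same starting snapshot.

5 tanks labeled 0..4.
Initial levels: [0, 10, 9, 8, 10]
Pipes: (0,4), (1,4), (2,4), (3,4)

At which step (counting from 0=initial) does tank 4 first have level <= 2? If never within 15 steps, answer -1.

Answer: -1

Derivation:
Step 1: flows [4->0,1=4,4->2,4->3] -> levels [1 10 10 9 7]
Step 2: flows [4->0,1->4,2->4,3->4] -> levels [2 9 9 8 9]
Step 3: flows [4->0,1=4,2=4,4->3] -> levels [3 9 9 9 7]
Step 4: flows [4->0,1->4,2->4,3->4] -> levels [4 8 8 8 9]
Step 5: flows [4->0,4->1,4->2,4->3] -> levels [5 9 9 9 5]
Step 6: flows [0=4,1->4,2->4,3->4] -> levels [5 8 8 8 8]
Step 7: flows [4->0,1=4,2=4,3=4] -> levels [6 8 8 8 7]
Step 8: flows [4->0,1->4,2->4,3->4] -> levels [7 7 7 7 9]
Step 9: flows [4->0,4->1,4->2,4->3] -> levels [8 8 8 8 5]
Step 10: flows [0->4,1->4,2->4,3->4] -> levels [7 7 7 7 9]
  -> period-2 cycle (repeats step 8); tank 4 never drops to <=2
Tank 4 never reaches <=2 within 15 steps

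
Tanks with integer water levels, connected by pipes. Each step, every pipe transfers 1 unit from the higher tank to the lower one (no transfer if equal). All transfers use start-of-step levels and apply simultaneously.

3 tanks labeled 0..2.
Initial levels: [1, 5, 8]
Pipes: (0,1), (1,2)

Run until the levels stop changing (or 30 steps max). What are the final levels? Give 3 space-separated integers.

Answer: 5 4 5

Derivation:
Step 1: flows [1->0,2->1] -> levels [2 5 7]
Step 2: flows [1->0,2->1] -> levels [3 5 6]
Step 3: flows [1->0,2->1] -> levels [4 5 5]
Step 4: flows [1->0,1=2] -> levels [5 4 5]
Step 5: flows [0->1,2->1] -> levels [4 6 4]
Step 6: flows [1->0,1->2] -> levels [5 4 5]
  -> period-2 cycle: step 6 state = step 4 state; never stabilizes
  -> state at step 30: (30-4) mod 2 = 0, same as step 4 -> [5 4 5]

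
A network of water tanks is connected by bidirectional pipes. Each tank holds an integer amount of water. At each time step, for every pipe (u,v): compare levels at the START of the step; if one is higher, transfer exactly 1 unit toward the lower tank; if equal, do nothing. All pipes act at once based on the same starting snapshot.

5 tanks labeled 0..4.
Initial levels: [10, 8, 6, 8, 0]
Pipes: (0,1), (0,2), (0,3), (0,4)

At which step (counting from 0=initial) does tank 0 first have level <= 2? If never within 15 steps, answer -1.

Step 1: flows [0->1,0->2,0->3,0->4] -> levels [6 9 7 9 1]
Step 2: flows [1->0,2->0,3->0,0->4] -> levels [8 8 6 8 2]
Step 3: flows [0=1,0->2,0=3,0->4] -> levels [6 8 7 8 3]
Step 4: flows [1->0,2->0,3->0,0->4] -> levels [8 7 6 7 4]
Step 5: flows [0->1,0->2,0->3,0->4] -> levels [4 8 7 8 5]
Step 6: flows [1->0,2->0,3->0,4->0] -> levels [8 7 6 7 4]
  -> period-2 cycle (repeats step 4); tank 0 never drops to <=2
Tank 0 never reaches <=2 within 15 steps

Answer: -1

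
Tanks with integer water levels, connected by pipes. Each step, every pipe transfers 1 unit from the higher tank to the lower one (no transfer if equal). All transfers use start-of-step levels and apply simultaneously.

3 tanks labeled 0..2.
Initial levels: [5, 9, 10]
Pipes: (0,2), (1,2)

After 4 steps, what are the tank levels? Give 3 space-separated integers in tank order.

Step 1: flows [2->0,2->1] -> levels [6 10 8]
Step 2: flows [2->0,1->2] -> levels [7 9 8]
Step 3: flows [2->0,1->2] -> levels [8 8 8]
Step 4: flows [0=2,1=2] -> levels [8 8 8]

Answer: 8 8 8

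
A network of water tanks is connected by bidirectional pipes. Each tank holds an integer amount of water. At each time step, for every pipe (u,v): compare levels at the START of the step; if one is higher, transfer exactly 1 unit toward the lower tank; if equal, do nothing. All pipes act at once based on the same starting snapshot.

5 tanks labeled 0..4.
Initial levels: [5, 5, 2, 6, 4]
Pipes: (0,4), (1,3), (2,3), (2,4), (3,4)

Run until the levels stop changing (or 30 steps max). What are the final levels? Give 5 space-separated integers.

Answer: 5 5 4 6 2

Derivation:
Step 1: flows [0->4,3->1,3->2,4->2,3->4] -> levels [4 6 4 3 5]
Step 2: flows [4->0,1->3,2->3,4->2,4->3] -> levels [5 5 4 6 2]
Step 3: flows [0->4,3->1,3->2,2->4,3->4] -> levels [4 6 4 3 5]
  -> period-2 cycle: step 3 state = step 1 state; never stabilizes
  -> state at step 30: (30-1) mod 2 = 1, same as step 2 -> [5 5 4 6 2]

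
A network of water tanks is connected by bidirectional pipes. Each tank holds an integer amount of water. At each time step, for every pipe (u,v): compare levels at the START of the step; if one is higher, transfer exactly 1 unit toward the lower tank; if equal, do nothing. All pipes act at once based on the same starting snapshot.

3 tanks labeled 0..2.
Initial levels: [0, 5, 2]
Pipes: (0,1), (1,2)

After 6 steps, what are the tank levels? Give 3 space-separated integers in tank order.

Answer: 3 1 3

Derivation:
Step 1: flows [1->0,1->2] -> levels [1 3 3]
Step 2: flows [1->0,1=2] -> levels [2 2 3]
Step 3: flows [0=1,2->1] -> levels [2 3 2]
Step 4: flows [1->0,1->2] -> levels [3 1 3]
Step 5: flows [0->1,2->1] -> levels [2 3 2]
  -> period-2 cycle: step 5 state = step 3 state
  -> state at step 6: (6-3) mod 2 = 1, same as step 4 -> [3 1 3]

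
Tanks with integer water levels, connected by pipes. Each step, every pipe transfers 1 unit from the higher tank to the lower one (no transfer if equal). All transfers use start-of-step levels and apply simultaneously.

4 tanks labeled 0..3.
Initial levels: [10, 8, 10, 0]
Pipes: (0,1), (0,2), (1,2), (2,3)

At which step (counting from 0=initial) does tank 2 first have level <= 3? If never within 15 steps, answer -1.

Answer: -1

Derivation:
Step 1: flows [0->1,0=2,2->1,2->3] -> levels [9 10 8 1]
Step 2: flows [1->0,0->2,1->2,2->3] -> levels [9 8 9 2]
Step 3: flows [0->1,0=2,2->1,2->3] -> levels [8 10 7 3]
Step 4: flows [1->0,0->2,1->2,2->3] -> levels [8 8 8 4]
Step 5: flows [0=1,0=2,1=2,2->3] -> levels [8 8 7 5]
Step 6: flows [0=1,0->2,1->2,2->3] -> levels [7 7 8 6]
Step 7: flows [0=1,2->0,2->1,2->3] -> levels [8 8 5 7]
Step 8: flows [0=1,0->2,1->2,3->2] -> levels [7 7 8 6]
  -> period-2 cycle (repeats step 6); tank 2 never drops to <=3
Tank 2 never reaches <=3 within 15 steps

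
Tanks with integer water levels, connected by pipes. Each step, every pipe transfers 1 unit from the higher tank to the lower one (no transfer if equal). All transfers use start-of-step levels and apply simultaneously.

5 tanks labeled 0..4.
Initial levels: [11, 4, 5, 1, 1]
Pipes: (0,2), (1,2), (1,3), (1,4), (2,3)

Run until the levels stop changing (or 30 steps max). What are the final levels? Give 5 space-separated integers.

Step 1: flows [0->2,2->1,1->3,1->4,2->3] -> levels [10 3 4 3 2]
Step 2: flows [0->2,2->1,1=3,1->4,2->3] -> levels [9 3 3 4 3]
Step 3: flows [0->2,1=2,3->1,1=4,3->2] -> levels [8 4 5 2 3]
Step 4: flows [0->2,2->1,1->3,1->4,2->3] -> levels [7 3 4 4 4]
Step 5: flows [0->2,2->1,3->1,4->1,2=3] -> levels [6 6 4 3 3]
Step 6: flows [0->2,1->2,1->3,1->4,2->3] -> levels [5 3 5 5 4]
Step 7: flows [0=2,2->1,3->1,4->1,2=3] -> levels [5 6 4 4 3]
Step 8: flows [0->2,1->2,1->3,1->4,2=3] -> levels [4 3 6 5 4]
Step 9: flows [2->0,2->1,3->1,4->1,2->3] -> levels [5 6 3 5 3]
Step 10: flows [0->2,1->2,1->3,1->4,3->2] -> levels [4 3 6 5 4]
  -> period-2 cycle: step 10 state = step 8 state; never stabilizes
  -> state at step 30: (30-8) mod 2 = 0, same as step 8 -> [4 3 6 5 4]

Answer: 4 3 6 5 4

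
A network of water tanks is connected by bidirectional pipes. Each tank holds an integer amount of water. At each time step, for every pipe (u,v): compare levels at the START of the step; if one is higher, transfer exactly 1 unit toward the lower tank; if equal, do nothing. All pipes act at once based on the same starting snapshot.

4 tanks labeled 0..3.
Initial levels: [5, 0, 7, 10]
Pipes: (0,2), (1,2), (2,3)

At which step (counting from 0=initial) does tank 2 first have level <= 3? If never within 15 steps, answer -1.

Step 1: flows [2->0,2->1,3->2] -> levels [6 1 6 9]
Step 2: flows [0=2,2->1,3->2] -> levels [6 2 6 8]
Step 3: flows [0=2,2->1,3->2] -> levels [6 3 6 7]
Step 4: flows [0=2,2->1,3->2] -> levels [6 4 6 6]
Step 5: flows [0=2,2->1,2=3] -> levels [6 5 5 6]
Step 6: flows [0->2,1=2,3->2] -> levels [5 5 7 5]
Step 7: flows [2->0,2->1,2->3] -> levels [6 6 4 6]
Step 8: flows [0->2,1->2,3->2] -> levels [5 5 7 5]
  -> period-2 cycle (repeats step 6); tank 2 never drops to <=3
Tank 2 never reaches <=3 within 15 steps

Answer: -1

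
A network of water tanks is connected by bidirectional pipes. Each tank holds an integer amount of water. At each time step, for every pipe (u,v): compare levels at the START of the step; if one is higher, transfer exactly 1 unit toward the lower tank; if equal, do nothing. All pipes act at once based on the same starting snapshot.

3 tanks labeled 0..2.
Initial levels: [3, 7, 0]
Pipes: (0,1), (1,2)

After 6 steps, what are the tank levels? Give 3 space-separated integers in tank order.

Step 1: flows [1->0,1->2] -> levels [4 5 1]
Step 2: flows [1->0,1->2] -> levels [5 3 2]
Step 3: flows [0->1,1->2] -> levels [4 3 3]
Step 4: flows [0->1,1=2] -> levels [3 4 3]
Step 5: flows [1->0,1->2] -> levels [4 2 4]
Step 6: flows [0->1,2->1] -> levels [3 4 3]

Answer: 3 4 3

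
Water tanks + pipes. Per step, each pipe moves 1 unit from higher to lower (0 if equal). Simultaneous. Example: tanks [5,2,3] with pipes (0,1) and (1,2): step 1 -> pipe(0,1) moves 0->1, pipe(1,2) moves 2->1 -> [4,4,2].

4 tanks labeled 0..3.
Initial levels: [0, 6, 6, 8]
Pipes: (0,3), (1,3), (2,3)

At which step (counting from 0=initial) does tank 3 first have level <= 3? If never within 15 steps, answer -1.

Step 1: flows [3->0,3->1,3->2] -> levels [1 7 7 5]
Step 2: flows [3->0,1->3,2->3] -> levels [2 6 6 6]
Step 3: flows [3->0,1=3,2=3] -> levels [3 6 6 5]
Step 4: flows [3->0,1->3,2->3] -> levels [4 5 5 6]
Step 5: flows [3->0,3->1,3->2] -> levels [5 6 6 3]
Tank 3 first reaches <=3 at step 5

Answer: 5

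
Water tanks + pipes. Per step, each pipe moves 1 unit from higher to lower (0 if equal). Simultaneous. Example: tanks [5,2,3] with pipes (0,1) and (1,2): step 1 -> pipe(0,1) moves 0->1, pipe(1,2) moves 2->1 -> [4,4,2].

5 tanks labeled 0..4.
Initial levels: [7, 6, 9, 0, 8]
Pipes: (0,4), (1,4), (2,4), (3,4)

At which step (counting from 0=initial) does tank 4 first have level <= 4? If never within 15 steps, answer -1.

Answer: 3

Derivation:
Step 1: flows [4->0,4->1,2->4,4->3] -> levels [8 7 8 1 6]
Step 2: flows [0->4,1->4,2->4,4->3] -> levels [7 6 7 2 8]
Step 3: flows [4->0,4->1,4->2,4->3] -> levels [8 7 8 3 4]
Tank 4 first reaches <=4 at step 3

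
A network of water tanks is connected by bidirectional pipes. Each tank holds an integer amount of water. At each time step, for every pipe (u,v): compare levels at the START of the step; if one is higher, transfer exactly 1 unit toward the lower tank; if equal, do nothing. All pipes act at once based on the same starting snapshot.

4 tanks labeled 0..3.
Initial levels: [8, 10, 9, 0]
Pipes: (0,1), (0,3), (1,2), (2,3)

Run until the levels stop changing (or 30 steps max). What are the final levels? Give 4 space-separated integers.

Step 1: flows [1->0,0->3,1->2,2->3] -> levels [8 8 9 2]
Step 2: flows [0=1,0->3,2->1,2->3] -> levels [7 9 7 4]
Step 3: flows [1->0,0->3,1->2,2->3] -> levels [7 7 7 6]
Step 4: flows [0=1,0->3,1=2,2->3] -> levels [6 7 6 8]
Step 5: flows [1->0,3->0,1->2,3->2] -> levels [8 5 8 6]
Step 6: flows [0->1,0->3,2->1,2->3] -> levels [6 7 6 8]
  -> period-2 cycle: step 6 state = step 4 state; never stabilizes
  -> state at step 30: (30-4) mod 2 = 0, same as step 4 -> [6 7 6 8]

Answer: 6 7 6 8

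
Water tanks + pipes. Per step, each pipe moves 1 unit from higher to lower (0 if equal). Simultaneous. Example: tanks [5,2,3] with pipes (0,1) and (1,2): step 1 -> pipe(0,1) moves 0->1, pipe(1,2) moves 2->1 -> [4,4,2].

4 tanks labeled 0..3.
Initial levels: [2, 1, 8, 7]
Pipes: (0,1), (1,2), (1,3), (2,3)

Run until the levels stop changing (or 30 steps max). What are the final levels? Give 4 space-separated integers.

Answer: 5 3 5 5

Derivation:
Step 1: flows [0->1,2->1,3->1,2->3] -> levels [1 4 6 7]
Step 2: flows [1->0,2->1,3->1,3->2] -> levels [2 5 6 5]
Step 3: flows [1->0,2->1,1=3,2->3] -> levels [3 5 4 6]
Step 4: flows [1->0,1->2,3->1,3->2] -> levels [4 4 6 4]
Step 5: flows [0=1,2->1,1=3,2->3] -> levels [4 5 4 5]
Step 6: flows [1->0,1->2,1=3,3->2] -> levels [5 3 6 4]
Step 7: flows [0->1,2->1,3->1,2->3] -> levels [4 6 4 4]
Step 8: flows [1->0,1->2,1->3,2=3] -> levels [5 3 5 5]
Step 9: flows [0->1,2->1,3->1,2=3] -> levels [4 6 4 4]
  -> period-2 cycle: step 9 state = step 7 state; never stabilizes
  -> state at step 30: (30-7) mod 2 = 1, same as step 8 -> [5 3 5 5]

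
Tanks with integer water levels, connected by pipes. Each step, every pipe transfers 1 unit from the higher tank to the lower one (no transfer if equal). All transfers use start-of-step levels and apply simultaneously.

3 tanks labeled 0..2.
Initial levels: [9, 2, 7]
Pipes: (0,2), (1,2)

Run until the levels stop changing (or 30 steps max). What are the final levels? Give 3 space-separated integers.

Answer: 6 6 6

Derivation:
Step 1: flows [0->2,2->1] -> levels [8 3 7]
Step 2: flows [0->2,2->1] -> levels [7 4 7]
Step 3: flows [0=2,2->1] -> levels [7 5 6]
Step 4: flows [0->2,2->1] -> levels [6 6 6]
Step 5: flows [0=2,1=2] -> levels [6 6 6]
  -> stable (no change)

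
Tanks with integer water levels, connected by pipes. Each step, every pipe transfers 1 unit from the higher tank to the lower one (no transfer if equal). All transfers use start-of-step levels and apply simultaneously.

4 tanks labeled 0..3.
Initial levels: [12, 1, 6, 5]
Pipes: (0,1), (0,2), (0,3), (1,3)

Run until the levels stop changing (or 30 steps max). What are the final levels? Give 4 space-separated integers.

Answer: 8 5 6 5

Derivation:
Step 1: flows [0->1,0->2,0->3,3->1] -> levels [9 3 7 5]
Step 2: flows [0->1,0->2,0->3,3->1] -> levels [6 5 8 5]
Step 3: flows [0->1,2->0,0->3,1=3] -> levels [5 6 7 6]
Step 4: flows [1->0,2->0,3->0,1=3] -> levels [8 5 6 5]
Step 5: flows [0->1,0->2,0->3,1=3] -> levels [5 6 7 6]
  -> period-2 cycle: step 5 state = step 3 state; never stabilizes
  -> state at step 30: (30-3) mod 2 = 1, same as step 4 -> [8 5 6 5]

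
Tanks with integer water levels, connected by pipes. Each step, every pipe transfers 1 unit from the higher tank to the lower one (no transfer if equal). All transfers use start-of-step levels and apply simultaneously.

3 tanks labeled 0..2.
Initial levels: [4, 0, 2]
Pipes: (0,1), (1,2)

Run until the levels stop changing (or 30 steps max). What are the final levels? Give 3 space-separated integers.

Step 1: flows [0->1,2->1] -> levels [3 2 1]
Step 2: flows [0->1,1->2] -> levels [2 2 2]
Step 3: flows [0=1,1=2] -> levels [2 2 2]
  -> stable (no change)

Answer: 2 2 2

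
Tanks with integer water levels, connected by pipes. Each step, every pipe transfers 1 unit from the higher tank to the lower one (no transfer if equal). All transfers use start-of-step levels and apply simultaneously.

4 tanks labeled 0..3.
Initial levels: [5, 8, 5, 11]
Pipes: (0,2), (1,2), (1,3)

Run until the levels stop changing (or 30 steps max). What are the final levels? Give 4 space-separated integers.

Step 1: flows [0=2,1->2,3->1] -> levels [5 8 6 10]
Step 2: flows [2->0,1->2,3->1] -> levels [6 8 6 9]
Step 3: flows [0=2,1->2,3->1] -> levels [6 8 7 8]
Step 4: flows [2->0,1->2,1=3] -> levels [7 7 7 8]
Step 5: flows [0=2,1=2,3->1] -> levels [7 8 7 7]
Step 6: flows [0=2,1->2,1->3] -> levels [7 6 8 8]
Step 7: flows [2->0,2->1,3->1] -> levels [8 8 6 7]
Step 8: flows [0->2,1->2,1->3] -> levels [7 6 8 8]
  -> period-2 cycle: step 8 state = step 6 state; never stabilizes
  -> state at step 30: (30-6) mod 2 = 0, same as step 6 -> [7 6 8 8]

Answer: 7 6 8 8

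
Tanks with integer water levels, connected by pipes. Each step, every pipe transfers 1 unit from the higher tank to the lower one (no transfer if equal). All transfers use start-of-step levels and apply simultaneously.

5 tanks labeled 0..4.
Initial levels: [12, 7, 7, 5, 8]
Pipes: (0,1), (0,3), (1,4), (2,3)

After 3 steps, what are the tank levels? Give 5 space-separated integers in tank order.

Step 1: flows [0->1,0->3,4->1,2->3] -> levels [10 9 6 7 7]
Step 2: flows [0->1,0->3,1->4,3->2] -> levels [8 9 7 7 8]
Step 3: flows [1->0,0->3,1->4,2=3] -> levels [8 7 7 8 9]

Answer: 8 7 7 8 9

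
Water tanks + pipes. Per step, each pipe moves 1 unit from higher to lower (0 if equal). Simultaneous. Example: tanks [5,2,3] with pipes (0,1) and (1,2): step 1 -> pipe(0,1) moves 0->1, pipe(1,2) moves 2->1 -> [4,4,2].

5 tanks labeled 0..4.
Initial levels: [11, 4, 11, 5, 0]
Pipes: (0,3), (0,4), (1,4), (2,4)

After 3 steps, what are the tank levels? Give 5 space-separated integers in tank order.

Answer: 6 4 8 7 6

Derivation:
Step 1: flows [0->3,0->4,1->4,2->4] -> levels [9 3 10 6 3]
Step 2: flows [0->3,0->4,1=4,2->4] -> levels [7 3 9 7 5]
Step 3: flows [0=3,0->4,4->1,2->4] -> levels [6 4 8 7 6]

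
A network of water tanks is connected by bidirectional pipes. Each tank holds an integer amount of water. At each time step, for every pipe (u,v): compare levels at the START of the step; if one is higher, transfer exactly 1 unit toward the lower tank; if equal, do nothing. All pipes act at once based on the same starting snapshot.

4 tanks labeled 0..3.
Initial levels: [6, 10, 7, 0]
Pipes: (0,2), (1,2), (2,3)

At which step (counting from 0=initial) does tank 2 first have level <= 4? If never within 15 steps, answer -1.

Answer: 5

Derivation:
Step 1: flows [2->0,1->2,2->3] -> levels [7 9 6 1]
Step 2: flows [0->2,1->2,2->3] -> levels [6 8 7 2]
Step 3: flows [2->0,1->2,2->3] -> levels [7 7 6 3]
Step 4: flows [0->2,1->2,2->3] -> levels [6 6 7 4]
Step 5: flows [2->0,2->1,2->3] -> levels [7 7 4 5]
Tank 2 first reaches <=4 at step 5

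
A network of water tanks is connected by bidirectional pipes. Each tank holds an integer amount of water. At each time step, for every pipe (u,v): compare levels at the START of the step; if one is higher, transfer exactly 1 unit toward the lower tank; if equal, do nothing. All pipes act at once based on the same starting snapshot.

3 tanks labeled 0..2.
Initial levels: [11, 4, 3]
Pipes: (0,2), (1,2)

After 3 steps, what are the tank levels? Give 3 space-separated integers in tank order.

Answer: 8 5 5

Derivation:
Step 1: flows [0->2,1->2] -> levels [10 3 5]
Step 2: flows [0->2,2->1] -> levels [9 4 5]
Step 3: flows [0->2,2->1] -> levels [8 5 5]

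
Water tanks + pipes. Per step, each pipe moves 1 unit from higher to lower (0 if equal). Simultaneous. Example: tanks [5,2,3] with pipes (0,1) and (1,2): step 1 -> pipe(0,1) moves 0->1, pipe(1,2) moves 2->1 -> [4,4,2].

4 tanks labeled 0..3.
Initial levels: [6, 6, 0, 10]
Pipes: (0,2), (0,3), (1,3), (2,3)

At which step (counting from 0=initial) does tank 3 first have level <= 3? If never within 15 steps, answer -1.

Answer: -1

Derivation:
Step 1: flows [0->2,3->0,3->1,3->2] -> levels [6 7 2 7]
Step 2: flows [0->2,3->0,1=3,3->2] -> levels [6 7 4 5]
Step 3: flows [0->2,0->3,1->3,3->2] -> levels [4 6 6 6]
Step 4: flows [2->0,3->0,1=3,2=3] -> levels [6 6 5 5]
Step 5: flows [0->2,0->3,1->3,2=3] -> levels [4 5 6 7]
Step 6: flows [2->0,3->0,3->1,3->2] -> levels [6 6 6 4]
Step 7: flows [0=2,0->3,1->3,2->3] -> levels [5 5 5 7]
Step 8: flows [0=2,3->0,3->1,3->2] -> levels [6 6 6 4]
  -> period-2 cycle (repeats step 6); tank 3 never drops to <=3
Tank 3 never reaches <=3 within 15 steps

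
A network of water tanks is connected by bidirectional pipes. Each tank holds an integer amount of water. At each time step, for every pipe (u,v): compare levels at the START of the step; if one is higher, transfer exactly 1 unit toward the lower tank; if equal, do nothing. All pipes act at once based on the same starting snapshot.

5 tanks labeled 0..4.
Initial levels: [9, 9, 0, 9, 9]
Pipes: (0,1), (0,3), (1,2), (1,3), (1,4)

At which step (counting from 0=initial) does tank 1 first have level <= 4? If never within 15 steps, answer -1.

Answer: -1

Derivation:
Step 1: flows [0=1,0=3,1->2,1=3,1=4] -> levels [9 8 1 9 9]
Step 2: flows [0->1,0=3,1->2,3->1,4->1] -> levels [8 10 2 8 8]
Step 3: flows [1->0,0=3,1->2,1->3,1->4] -> levels [9 6 3 9 9]
Step 4: flows [0->1,0=3,1->2,3->1,4->1] -> levels [8 8 4 8 8]
Step 5: flows [0=1,0=3,1->2,1=3,1=4] -> levels [8 7 5 8 8]
Step 6: flows [0->1,0=3,1->2,3->1,4->1] -> levels [7 9 6 7 7]
Step 7: flows [1->0,0=3,1->2,1->3,1->4] -> levels [8 5 7 8 8]
Step 8: flows [0->1,0=3,2->1,3->1,4->1] -> levels [7 9 6 7 7]
  -> period-2 cycle (repeats step 6); tank 1 never drops to <=4
Tank 1 never reaches <=4 within 15 steps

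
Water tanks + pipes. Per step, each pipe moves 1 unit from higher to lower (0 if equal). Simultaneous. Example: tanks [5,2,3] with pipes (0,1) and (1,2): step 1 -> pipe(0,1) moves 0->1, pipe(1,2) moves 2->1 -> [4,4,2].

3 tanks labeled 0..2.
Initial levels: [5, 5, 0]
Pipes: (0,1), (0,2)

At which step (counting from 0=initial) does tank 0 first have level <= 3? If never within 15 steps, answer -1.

Step 1: flows [0=1,0->2] -> levels [4 5 1]
Step 2: flows [1->0,0->2] -> levels [4 4 2]
Step 3: flows [0=1,0->2] -> levels [3 4 3]
Tank 0 first reaches <=3 at step 3

Answer: 3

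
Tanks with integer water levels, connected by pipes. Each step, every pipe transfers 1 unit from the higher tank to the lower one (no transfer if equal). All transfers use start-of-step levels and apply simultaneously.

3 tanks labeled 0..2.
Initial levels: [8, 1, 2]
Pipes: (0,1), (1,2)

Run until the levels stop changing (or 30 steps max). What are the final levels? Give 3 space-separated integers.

Step 1: flows [0->1,2->1] -> levels [7 3 1]
Step 2: flows [0->1,1->2] -> levels [6 3 2]
Step 3: flows [0->1,1->2] -> levels [5 3 3]
Step 4: flows [0->1,1=2] -> levels [4 4 3]
Step 5: flows [0=1,1->2] -> levels [4 3 4]
Step 6: flows [0->1,2->1] -> levels [3 5 3]
Step 7: flows [1->0,1->2] -> levels [4 3 4]
  -> period-2 cycle: step 7 state = step 5 state; never stabilizes
  -> state at step 30: (30-5) mod 2 = 1, same as step 6 -> [3 5 3]

Answer: 3 5 3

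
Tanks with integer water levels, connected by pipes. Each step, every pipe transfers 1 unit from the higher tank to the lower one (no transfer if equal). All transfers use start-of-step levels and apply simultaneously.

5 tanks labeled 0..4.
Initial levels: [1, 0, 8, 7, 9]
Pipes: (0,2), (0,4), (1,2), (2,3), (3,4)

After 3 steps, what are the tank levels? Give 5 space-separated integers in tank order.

Step 1: flows [2->0,4->0,2->1,2->3,4->3] -> levels [3 1 5 9 7]
Step 2: flows [2->0,4->0,2->1,3->2,3->4] -> levels [5 2 4 7 7]
Step 3: flows [0->2,4->0,2->1,3->2,3=4] -> levels [5 3 5 6 6]

Answer: 5 3 5 6 6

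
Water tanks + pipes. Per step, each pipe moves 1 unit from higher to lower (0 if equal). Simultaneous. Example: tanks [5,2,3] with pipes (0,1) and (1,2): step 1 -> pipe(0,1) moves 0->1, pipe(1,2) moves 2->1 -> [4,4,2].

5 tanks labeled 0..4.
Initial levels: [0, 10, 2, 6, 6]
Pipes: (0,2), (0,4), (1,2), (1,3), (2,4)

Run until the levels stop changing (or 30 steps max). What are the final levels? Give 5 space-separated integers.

Step 1: flows [2->0,4->0,1->2,1->3,4->2] -> levels [2 8 3 7 4]
Step 2: flows [2->0,4->0,1->2,1->3,4->2] -> levels [4 6 4 8 2]
Step 3: flows [0=2,0->4,1->2,3->1,2->4] -> levels [3 6 4 7 4]
Step 4: flows [2->0,4->0,1->2,3->1,2=4] -> levels [5 6 4 6 3]
Step 5: flows [0->2,0->4,1->2,1=3,2->4] -> levels [3 5 5 6 5]
Step 6: flows [2->0,4->0,1=2,3->1,2=4] -> levels [5 6 4 5 4]
Step 7: flows [0->2,0->4,1->2,1->3,2=4] -> levels [3 4 6 6 5]
Step 8: flows [2->0,4->0,2->1,3->1,2->4] -> levels [5 6 3 5 5]
Step 9: flows [0->2,0=4,1->2,1->3,4->2] -> levels [4 4 6 6 4]
Step 10: flows [2->0,0=4,2->1,3->1,2->4] -> levels [5 6 3 5 5]
  -> period-2 cycle: step 10 state = step 8 state; never stabilizes
  -> state at step 30: (30-8) mod 2 = 0, same as step 8 -> [5 6 3 5 5]

Answer: 5 6 3 5 5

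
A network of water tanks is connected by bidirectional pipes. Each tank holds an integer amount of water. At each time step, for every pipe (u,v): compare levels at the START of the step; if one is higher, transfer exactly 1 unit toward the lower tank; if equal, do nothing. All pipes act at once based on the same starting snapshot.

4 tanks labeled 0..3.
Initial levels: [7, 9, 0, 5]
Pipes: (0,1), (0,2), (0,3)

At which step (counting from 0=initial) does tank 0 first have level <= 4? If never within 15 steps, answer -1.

Answer: 6

Derivation:
Step 1: flows [1->0,0->2,0->3] -> levels [6 8 1 6]
Step 2: flows [1->0,0->2,0=3] -> levels [6 7 2 6]
Step 3: flows [1->0,0->2,0=3] -> levels [6 6 3 6]
Step 4: flows [0=1,0->2,0=3] -> levels [5 6 4 6]
Step 5: flows [1->0,0->2,3->0] -> levels [6 5 5 5]
Step 6: flows [0->1,0->2,0->3] -> levels [3 6 6 6]
Tank 0 first reaches <=4 at step 6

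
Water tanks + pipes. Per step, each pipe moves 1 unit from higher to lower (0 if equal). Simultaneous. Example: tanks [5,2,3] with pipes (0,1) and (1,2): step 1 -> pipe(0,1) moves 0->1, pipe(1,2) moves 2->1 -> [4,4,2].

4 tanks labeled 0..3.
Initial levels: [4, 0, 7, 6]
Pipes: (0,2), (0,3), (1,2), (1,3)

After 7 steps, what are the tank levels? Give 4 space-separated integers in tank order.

Step 1: flows [2->0,3->0,2->1,3->1] -> levels [6 2 5 4]
Step 2: flows [0->2,0->3,2->1,3->1] -> levels [4 4 5 4]
Step 3: flows [2->0,0=3,2->1,1=3] -> levels [5 5 3 4]
Step 4: flows [0->2,0->3,1->2,1->3] -> levels [3 3 5 6]
Step 5: flows [2->0,3->0,2->1,3->1] -> levels [5 5 3 4]
  -> period-2 cycle: step 5 state = step 3 state
  -> state at step 7: (7-3) mod 2 = 0, same as step 3 -> [5 5 3 4]

Answer: 5 5 3 4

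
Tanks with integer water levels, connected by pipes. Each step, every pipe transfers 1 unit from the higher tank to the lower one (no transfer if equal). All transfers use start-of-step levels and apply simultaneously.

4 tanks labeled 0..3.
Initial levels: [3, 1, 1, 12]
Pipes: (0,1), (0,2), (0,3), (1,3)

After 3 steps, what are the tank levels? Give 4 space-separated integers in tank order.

Answer: 3 5 3 6

Derivation:
Step 1: flows [0->1,0->2,3->0,3->1] -> levels [2 3 2 10]
Step 2: flows [1->0,0=2,3->0,3->1] -> levels [4 3 2 8]
Step 3: flows [0->1,0->2,3->0,3->1] -> levels [3 5 3 6]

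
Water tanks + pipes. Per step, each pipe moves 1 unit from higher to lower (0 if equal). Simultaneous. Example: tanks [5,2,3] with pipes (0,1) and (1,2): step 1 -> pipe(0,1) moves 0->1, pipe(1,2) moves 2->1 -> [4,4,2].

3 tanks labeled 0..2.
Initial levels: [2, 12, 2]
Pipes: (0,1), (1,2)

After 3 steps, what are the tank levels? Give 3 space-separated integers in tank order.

Step 1: flows [1->0,1->2] -> levels [3 10 3]
Step 2: flows [1->0,1->2] -> levels [4 8 4]
Step 3: flows [1->0,1->2] -> levels [5 6 5]

Answer: 5 6 5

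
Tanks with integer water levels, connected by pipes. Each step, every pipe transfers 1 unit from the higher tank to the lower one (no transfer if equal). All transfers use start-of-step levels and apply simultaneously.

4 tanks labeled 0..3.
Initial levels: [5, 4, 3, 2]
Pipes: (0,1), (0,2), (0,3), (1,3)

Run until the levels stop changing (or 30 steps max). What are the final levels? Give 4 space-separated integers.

Step 1: flows [0->1,0->2,0->3,1->3] -> levels [2 4 4 4]
Step 2: flows [1->0,2->0,3->0,1=3] -> levels [5 3 3 3]
Step 3: flows [0->1,0->2,0->3,1=3] -> levels [2 4 4 4]
  -> period-2 cycle: step 3 state = step 1 state; never stabilizes
  -> state at step 30: (30-1) mod 2 = 1, same as step 2 -> [5 3 3 3]

Answer: 5 3 3 3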